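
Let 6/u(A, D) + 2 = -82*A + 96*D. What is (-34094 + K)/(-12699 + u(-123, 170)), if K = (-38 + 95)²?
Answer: 81443138/33530439 ≈ 2.4289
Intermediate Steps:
K = 3249 (K = 57² = 3249)
u(A, D) = 6/(-2 - 82*A + 96*D) (u(A, D) = 6/(-2 + (-82*A + 96*D)) = 6/(-2 - 82*A + 96*D))
(-34094 + K)/(-12699 + u(-123, 170)) = (-34094 + 3249)/(-12699 - 3/(1 - 48*170 + 41*(-123))) = -30845/(-12699 - 3/(1 - 8160 - 5043)) = -30845/(-12699 - 3/(-13202)) = -30845/(-12699 - 3*(-1/13202)) = -30845/(-12699 + 3/13202) = -30845/(-167652195/13202) = -30845*(-13202/167652195) = 81443138/33530439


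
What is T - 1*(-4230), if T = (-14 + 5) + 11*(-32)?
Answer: 3869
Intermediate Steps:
T = -361 (T = -9 - 352 = -361)
T - 1*(-4230) = -361 - 1*(-4230) = -361 + 4230 = 3869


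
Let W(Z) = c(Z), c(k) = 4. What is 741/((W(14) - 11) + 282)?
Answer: 741/275 ≈ 2.6945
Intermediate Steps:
W(Z) = 4
741/((W(14) - 11) + 282) = 741/((4 - 11) + 282) = 741/(-7 + 282) = 741/275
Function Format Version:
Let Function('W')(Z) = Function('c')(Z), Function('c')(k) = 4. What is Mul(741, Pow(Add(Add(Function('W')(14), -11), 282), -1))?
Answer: Rational(741, 275) ≈ 2.6945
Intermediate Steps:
Function('W')(Z) = 4
Mul(741, Pow(Add(Add(Function('W')(14), -11), 282), -1)) = Mul(741, Pow(Add(Add(4, -11), 282), -1)) = Mul(741, Pow(Add(-7, 282), -1)) = Mul(741, Pow(275, -1)) = Mul(741, Rational(1, 275)) = Rational(741, 275)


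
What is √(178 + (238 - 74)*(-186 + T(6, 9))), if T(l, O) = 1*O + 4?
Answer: I*√28194 ≈ 167.91*I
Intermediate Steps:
T(l, O) = 4 + O (T(l, O) = O + 4 = 4 + O)
√(178 + (238 - 74)*(-186 + T(6, 9))) = √(178 + (238 - 74)*(-186 + (4 + 9))) = √(178 + 164*(-186 + 13)) = √(178 + 164*(-173)) = √(178 - 28372) = √(-28194) = I*√28194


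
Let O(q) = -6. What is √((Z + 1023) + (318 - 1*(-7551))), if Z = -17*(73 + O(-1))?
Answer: √7753 ≈ 88.051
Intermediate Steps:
Z = -1139 (Z = -17*(73 - 6) = -17*67 = -1139)
√((Z + 1023) + (318 - 1*(-7551))) = √((-1139 + 1023) + (318 - 1*(-7551))) = √(-116 + (318 + 7551)) = √(-116 + 7869) = √7753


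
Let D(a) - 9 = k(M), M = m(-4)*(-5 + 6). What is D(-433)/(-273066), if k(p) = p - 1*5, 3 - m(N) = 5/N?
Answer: -11/364088 ≈ -3.0212e-5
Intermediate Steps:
m(N) = 3 - 5/N
M = 17/4 (M = (3 - 5/(-4))*(-5 + 6) = (3 - 5*(-¼))*1 = (3 + 5/4)*1 = (17/4)*1 = 17/4 ≈ 4.2500)
k(p) = -5 + p (k(p) = p - 5 = -5 + p)
D(a) = 33/4 (D(a) = 9 + (-5 + 17/4) = 9 - ¾ = 33/4)
D(-433)/(-273066) = (33/4)/(-273066) = (33/4)*(-1/273066) = -11/364088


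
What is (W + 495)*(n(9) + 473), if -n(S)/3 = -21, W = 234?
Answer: 390744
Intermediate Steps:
n(S) = 63 (n(S) = -3*(-21) = 63)
(W + 495)*(n(9) + 473) = (234 + 495)*(63 + 473) = 729*536 = 390744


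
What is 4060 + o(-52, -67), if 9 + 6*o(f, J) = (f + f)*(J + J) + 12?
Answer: 38299/6 ≈ 6383.2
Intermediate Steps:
o(f, J) = 1/2 + 2*J*f/3 (o(f, J) = -3/2 + ((f + f)*(J + J) + 12)/6 = -3/2 + ((2*f)*(2*J) + 12)/6 = -3/2 + (4*J*f + 12)/6 = -3/2 + (12 + 4*J*f)/6 = -3/2 + (2 + 2*J*f/3) = 1/2 + 2*J*f/3)
4060 + o(-52, -67) = 4060 + (1/2 + (2/3)*(-67)*(-52)) = 4060 + (1/2 + 6968/3) = 4060 + 13939/6 = 38299/6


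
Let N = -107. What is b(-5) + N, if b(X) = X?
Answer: -112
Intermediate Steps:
b(-5) + N = -5 - 107 = -112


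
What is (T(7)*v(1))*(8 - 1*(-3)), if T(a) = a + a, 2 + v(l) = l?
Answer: -154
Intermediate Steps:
v(l) = -2 + l
T(a) = 2*a
(T(7)*v(1))*(8 - 1*(-3)) = ((2*7)*(-2 + 1))*(8 - 1*(-3)) = (14*(-1))*(8 + 3) = -14*11 = -154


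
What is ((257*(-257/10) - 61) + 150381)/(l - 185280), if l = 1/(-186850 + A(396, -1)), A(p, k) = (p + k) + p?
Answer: -267394877909/344730115210 ≈ -0.77566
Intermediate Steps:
A(p, k) = k + 2*p (A(p, k) = (k + p) + p = k + 2*p)
l = -1/186059 (l = 1/(-186850 + (-1 + 2*396)) = 1/(-186850 + (-1 + 792)) = 1/(-186850 + 791) = 1/(-186059) = -1/186059 ≈ -5.3746e-6)
((257*(-257/10) - 61) + 150381)/(l - 185280) = ((257*(-257/10) - 61) + 150381)/(-1/186059 - 185280) = ((257*(-257*1/10) - 61) + 150381)/(-34473011521/186059) = ((257*(-257/10) - 61) + 150381)*(-186059/34473011521) = ((-66049/10 - 61) + 150381)*(-186059/34473011521) = (-66659/10 + 150381)*(-186059/34473011521) = (1437151/10)*(-186059/34473011521) = -267394877909/344730115210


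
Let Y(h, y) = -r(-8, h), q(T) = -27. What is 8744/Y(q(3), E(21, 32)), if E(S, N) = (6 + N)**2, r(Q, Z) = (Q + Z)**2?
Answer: -8744/1225 ≈ -7.1380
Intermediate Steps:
Y(h, y) = -(-8 + h)**2
8744/Y(q(3), E(21, 32)) = 8744/((-(-8 - 27)**2)) = 8744/((-1*(-35)**2)) = 8744/((-1*1225)) = 8744/(-1225) = 8744*(-1/1225) = -8744/1225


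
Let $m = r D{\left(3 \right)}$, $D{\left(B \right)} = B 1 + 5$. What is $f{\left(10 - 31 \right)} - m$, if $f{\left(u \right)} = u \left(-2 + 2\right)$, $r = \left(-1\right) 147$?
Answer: $1176$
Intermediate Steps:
$D{\left(B \right)} = 5 + B$ ($D{\left(B \right)} = B + 5 = 5 + B$)
$r = -147$
$m = -1176$ ($m = - 147 \left(5 + 3\right) = \left(-147\right) 8 = -1176$)
$f{\left(u \right)} = 0$ ($f{\left(u \right)} = u 0 = 0$)
$f{\left(10 - 31 \right)} - m = 0 - -1176 = 0 + 1176 = 1176$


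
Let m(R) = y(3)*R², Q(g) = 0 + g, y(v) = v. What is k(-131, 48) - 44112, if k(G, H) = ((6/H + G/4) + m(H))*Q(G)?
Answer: -7562481/8 ≈ -9.4531e+5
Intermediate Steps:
Q(g) = g
m(R) = 3*R²
k(G, H) = G*(3*H² + 6/H + G/4) (k(G, H) = ((6/H + G/4) + 3*H²)*G = (3*H² + 6/H + G/4)*G = G*(3*H² + 6/H + G/4))
k(-131, 48) - 44112 = (¼)*(-131)*(24 + 48*(-131 + 12*48²))/48 - 44112 = (¼)*(-131)*(1/48)*(24 + 48*(-131 + 12*2304)) - 44112 = (¼)*(-131)*(1/48)*(24 + 48*(-131 + 27648)) - 44112 = (¼)*(-131)*(1/48)*(24 + 48*27517) - 44112 = (¼)*(-131)*(1/48)*(24 + 1320816) - 44112 = (¼)*(-131)*(1/48)*1320840 - 44112 = -7209585/8 - 44112 = -7562481/8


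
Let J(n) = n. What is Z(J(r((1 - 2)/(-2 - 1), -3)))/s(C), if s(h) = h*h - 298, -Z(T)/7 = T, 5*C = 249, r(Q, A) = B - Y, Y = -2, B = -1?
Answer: -25/7793 ≈ -0.0032080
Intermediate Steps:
r(Q, A) = 1 (r(Q, A) = -1 - 1*(-2) = -1 + 2 = 1)
C = 249/5 (C = (⅕)*249 = 249/5 ≈ 49.800)
Z(T) = -7*T
s(h) = -298 + h² (s(h) = h² - 298 = -298 + h²)
Z(J(r((1 - 2)/(-2 - 1), -3)))/s(C) = (-7*1)/(-298 + (249/5)²) = -7/(-298 + 62001/25) = -7/54551/25 = -7*25/54551 = -25/7793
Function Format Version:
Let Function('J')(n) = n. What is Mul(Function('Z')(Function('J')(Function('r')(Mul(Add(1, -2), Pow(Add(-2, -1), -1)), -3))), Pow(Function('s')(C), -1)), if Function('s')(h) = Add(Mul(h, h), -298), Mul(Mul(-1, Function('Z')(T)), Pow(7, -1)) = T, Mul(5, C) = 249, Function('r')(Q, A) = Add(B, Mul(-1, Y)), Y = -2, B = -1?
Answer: Rational(-25, 7793) ≈ -0.0032080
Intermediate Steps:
Function('r')(Q, A) = 1 (Function('r')(Q, A) = Add(-1, Mul(-1, -2)) = Add(-1, 2) = 1)
C = Rational(249, 5) (C = Mul(Rational(1, 5), 249) = Rational(249, 5) ≈ 49.800)
Function('Z')(T) = Mul(-7, T)
Function('s')(h) = Add(-298, Pow(h, 2)) (Function('s')(h) = Add(Pow(h, 2), -298) = Add(-298, Pow(h, 2)))
Mul(Function('Z')(Function('J')(Function('r')(Mul(Add(1, -2), Pow(Add(-2, -1), -1)), -3))), Pow(Function('s')(C), -1)) = Mul(Mul(-7, 1), Pow(Add(-298, Pow(Rational(249, 5), 2)), -1)) = Mul(-7, Pow(Add(-298, Rational(62001, 25)), -1)) = Mul(-7, Pow(Rational(54551, 25), -1)) = Mul(-7, Rational(25, 54551)) = Rational(-25, 7793)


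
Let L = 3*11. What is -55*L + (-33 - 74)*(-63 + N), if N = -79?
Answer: 13379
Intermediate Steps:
L = 33
-55*L + (-33 - 74)*(-63 + N) = -55*33 + (-33 - 74)*(-63 - 79) = -1815 - 107*(-142) = -1815 + 15194 = 13379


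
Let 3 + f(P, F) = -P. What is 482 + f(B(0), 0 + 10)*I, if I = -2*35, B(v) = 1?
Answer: 762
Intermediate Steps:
f(P, F) = -3 - P
I = -70
482 + f(B(0), 0 + 10)*I = 482 + (-3 - 1*1)*(-70) = 482 + (-3 - 1)*(-70) = 482 - 4*(-70) = 482 + 280 = 762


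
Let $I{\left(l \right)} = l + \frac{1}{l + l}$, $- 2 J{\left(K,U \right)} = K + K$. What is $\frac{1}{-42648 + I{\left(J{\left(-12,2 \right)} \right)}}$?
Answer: $- \frac{24}{1023263} \approx -2.3454 \cdot 10^{-5}$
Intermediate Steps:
$J{\left(K,U \right)} = - K$ ($J{\left(K,U \right)} = - \frac{K + K}{2} = - \frac{2 K}{2} = - K$)
$I{\left(l \right)} = l + \frac{1}{2 l}$
$\frac{1}{-42648 + I{\left(J{\left(-12,2 \right)} \right)}} = \frac{1}{-42648 + \left(\left(-1\right) \left(-12\right) + \frac{1}{2 \left(\left(-1\right) \left(-12\right)\right)}\right)} = \frac{1}{-42648 + \left(12 + \frac{1}{2 \cdot 12}\right)} = \frac{1}{-42648 + \left(12 + \frac{1}{2} \cdot \frac{1}{12}\right)} = \frac{1}{-42648 + \left(12 + \frac{1}{24}\right)} = \frac{1}{-42648 + \frac{289}{24}} = \frac{1}{- \frac{1023263}{24}} = - \frac{24}{1023263}$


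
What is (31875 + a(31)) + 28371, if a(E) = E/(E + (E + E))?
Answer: 180739/3 ≈ 60246.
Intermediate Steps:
a(E) = ⅓ (a(E) = E/(E + 2*E) = E/((3*E)) = E*(1/(3*E)) = ⅓)
(31875 + a(31)) + 28371 = (31875 + ⅓) + 28371 = 95626/3 + 28371 = 180739/3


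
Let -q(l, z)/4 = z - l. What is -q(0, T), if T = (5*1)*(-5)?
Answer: -100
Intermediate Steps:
T = -25 (T = 5*(-5) = -25)
q(l, z) = -4*z + 4*l (q(l, z) = -4*(z - l) = -4*z + 4*l)
-q(0, T) = -(-4*(-25) + 4*0) = -(100 + 0) = -1*100 = -100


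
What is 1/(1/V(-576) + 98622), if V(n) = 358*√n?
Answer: 7280519044608/718019349217330177 + 8592*I/718019349217330177 ≈ 1.014e-5 + 1.1966e-14*I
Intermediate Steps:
1/(1/V(-576) + 98622) = 1/(1/(358*√(-576)) + 98622) = 1/(1/(358*(24*I)) + 98622) = 1/(1/(8592*I) + 98622) = 1/(-I/8592 + 98622) = 1/(98622 - I/8592) = 73822464*(98622 + I/8592)/718019349217330177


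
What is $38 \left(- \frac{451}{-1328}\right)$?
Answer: $\frac{8569}{664} \approx 12.905$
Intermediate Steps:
$38 \left(- \frac{451}{-1328}\right) = 38 \left(\left(-451\right) \left(- \frac{1}{1328}\right)\right) = 38 \cdot \frac{451}{1328} = \frac{8569}{664}$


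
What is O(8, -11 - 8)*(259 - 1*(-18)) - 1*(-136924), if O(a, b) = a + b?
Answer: 133877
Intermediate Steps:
O(8, -11 - 8)*(259 - 1*(-18)) - 1*(-136924) = (8 + (-11 - 8))*(259 - 1*(-18)) - 1*(-136924) = (8 - 19)*(259 + 18) + 136924 = -11*277 + 136924 = -3047 + 136924 = 133877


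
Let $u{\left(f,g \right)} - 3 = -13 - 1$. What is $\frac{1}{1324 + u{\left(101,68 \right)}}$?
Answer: $\frac{1}{1313} \approx 0.00076161$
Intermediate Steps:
$u{\left(f,g \right)} = -11$ ($u{\left(f,g \right)} = 3 - 14 = -11$)
$\frac{1}{1324 + u{\left(101,68 \right)}} = \frac{1}{1324 - 11} = \frac{1}{1313}$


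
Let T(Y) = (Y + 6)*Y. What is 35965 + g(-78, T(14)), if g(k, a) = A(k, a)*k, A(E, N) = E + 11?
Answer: 41191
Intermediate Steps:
A(E, N) = 11 + E
T(Y) = Y*(6 + Y) (T(Y) = (6 + Y)*Y = Y*(6 + Y))
g(k, a) = k*(11 + k) (g(k, a) = (11 + k)*k = k*(11 + k))
35965 + g(-78, T(14)) = 35965 - 78*(11 - 78) = 35965 - 78*(-67) = 35965 + 5226 = 41191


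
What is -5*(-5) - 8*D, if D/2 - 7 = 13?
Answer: -295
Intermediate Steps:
D = 40 (D = 14 + 2*13 = 14 + 26 = 40)
-5*(-5) - 8*D = -5*(-5) - 8*40 = 25 - 320 = -295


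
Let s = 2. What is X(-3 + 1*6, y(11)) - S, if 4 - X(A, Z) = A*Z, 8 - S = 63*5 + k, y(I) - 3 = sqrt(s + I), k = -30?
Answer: 272 - 3*sqrt(13) ≈ 261.18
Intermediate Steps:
y(I) = 3 + sqrt(2 + I)
S = -277 (S = 8 - (63*5 - 30) = 8 - (315 - 30) = 8 - 1*285 = 8 - 285 = -277)
X(A, Z) = 4 - A*Z
X(-3 + 1*6, y(11)) - S = (4 - (-3 + 1*6)*(3 + sqrt(2 + 11))) - 1*(-277) = (4 - (-3 + 6)*(3 + sqrt(13))) + 277 = (4 - 1*3*(3 + sqrt(13))) + 277 = (4 + (-9 - 3*sqrt(13))) + 277 = (-5 - 3*sqrt(13)) + 277 = 272 - 3*sqrt(13)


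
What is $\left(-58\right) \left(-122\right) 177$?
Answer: $1252452$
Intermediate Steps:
$\left(-58\right) \left(-122\right) 177 = 7076 \cdot 177 = 1252452$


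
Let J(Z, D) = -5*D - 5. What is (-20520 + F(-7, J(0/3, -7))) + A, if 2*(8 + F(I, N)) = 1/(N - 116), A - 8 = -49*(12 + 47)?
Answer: -4026693/172 ≈ -23411.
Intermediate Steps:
A = -2883 (A = 8 - 49*(12 + 47) = 8 - 49*59 = 8 - 2891 = -2883)
J(Z, D) = -5 - 5*D
F(I, N) = -8 + 1/(2*(-116 + N)) (F(I, N) = -8 + 1/(2*(N - 116)) = -8 + 1/(2*(-116 + N)))
(-20520 + F(-7, J(0/3, -7))) + A = (-20520 + (1857 - 16*(-5 - 5*(-7)))/(2*(-116 + (-5 - 5*(-7))))) - 2883 = (-20520 + (1857 - 16*(-5 + 35))/(2*(-116 + (-5 + 35)))) - 2883 = (-20520 + (1857 - 16*30)/(2*(-116 + 30))) - 2883 = (-20520 + (½)*(1857 - 480)/(-86)) - 2883 = (-20520 + (½)*(-1/86)*1377) - 2883 = (-20520 - 1377/172) - 2883 = -3530817/172 - 2883 = -4026693/172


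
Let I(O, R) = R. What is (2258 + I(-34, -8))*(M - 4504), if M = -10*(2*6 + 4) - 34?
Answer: -10570500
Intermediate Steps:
M = -194 (M = -10*(12 + 4) - 34 = -10*16 - 34 = -160 - 34 = -194)
(2258 + I(-34, -8))*(M - 4504) = (2258 - 8)*(-194 - 4504) = 2250*(-4698) = -10570500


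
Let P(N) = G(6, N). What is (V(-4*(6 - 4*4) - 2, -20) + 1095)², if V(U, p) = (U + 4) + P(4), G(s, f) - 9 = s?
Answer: 1327104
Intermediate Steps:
G(s, f) = 9 + s
P(N) = 15 (P(N) = 9 + 6 = 15)
V(U, p) = 19 + U (V(U, p) = (U + 4) + 15 = (4 + U) + 15 = 19 + U)
(V(-4*(6 - 4*4) - 2, -20) + 1095)² = ((19 + (-4*(6 - 4*4) - 2)) + 1095)² = ((19 + (-4*(6 - 16) - 2)) + 1095)² = ((19 + (-4*(-10) - 2)) + 1095)² = ((19 + (40 - 2)) + 1095)² = ((19 + 38) + 1095)² = (57 + 1095)² = 1152² = 1327104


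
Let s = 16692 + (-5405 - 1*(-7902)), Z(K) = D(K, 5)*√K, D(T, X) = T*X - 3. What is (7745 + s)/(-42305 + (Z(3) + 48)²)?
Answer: -1065751446/1561724449 - 31027968*√3/1561724449 ≈ -0.71683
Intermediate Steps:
D(T, X) = -3 + T*X
Z(K) = √K*(-3 + 5*K) (Z(K) = (-3 + K*5)*√K = (-3 + 5*K)*√K = √K*(-3 + 5*K))
s = 19189 (s = 16692 + (-5405 + 7902) = 16692 + 2497 = 19189)
(7745 + s)/(-42305 + (Z(3) + 48)²) = (7745 + 19189)/(-42305 + (√3*(-3 + 5*3) + 48)²) = 26934/(-42305 + (√3*(-3 + 15) + 48)²) = 26934/(-42305 + (√3*12 + 48)²) = 26934/(-42305 + (12*√3 + 48)²) = 26934/(-42305 + (48 + 12*√3)²)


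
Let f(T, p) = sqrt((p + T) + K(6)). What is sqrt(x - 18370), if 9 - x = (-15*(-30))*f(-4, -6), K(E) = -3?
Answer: sqrt(-18361 - 450*I*sqrt(13)) ≈ 5.9811 - 135.63*I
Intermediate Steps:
f(T, p) = sqrt(-3 + T + p) (f(T, p) = sqrt((p + T) - 3) = sqrt((T + p) - 3) = sqrt(-3 + T + p))
x = 9 - 450*I*sqrt(13) (x = 9 - (-15*(-30))*sqrt(-3 - 4 - 6) = 9 - 450*sqrt(-13) = 9 - 450*I*sqrt(13) ≈ 9.0 - 1622.5*I)
sqrt(x - 18370) = sqrt((9 - 450*I*sqrt(13)) - 18370) = sqrt(-18361 - 450*I*sqrt(13))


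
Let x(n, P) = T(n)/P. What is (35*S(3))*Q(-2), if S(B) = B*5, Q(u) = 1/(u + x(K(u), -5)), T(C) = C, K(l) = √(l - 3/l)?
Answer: -17500/67 + 875*I*√2/67 ≈ -261.19 + 18.469*I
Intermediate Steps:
x(n, P) = n/P
Q(u) = 1/(u - √(u - 3/u)/5) (Q(u) = 1/(u + √(u - 3/u)/(-5)) = 1/(u + √(u - 3/u)*(-⅕)) = 1/(u - √(u - 3/u)/5))
S(B) = 5*B
(35*S(3))*Q(-2) = (35*(5*3))*(5/(-√(-2 - 3/(-2)) + 5*(-2))) = (35*15)*(5/(-√(-2 - 3*(-½)) - 10)) = 525*(5/(-√(-2 + 3/2) - 10)) = 525*(5/(-√(-½) - 10)) = 525*(5/(-I*√2/2 - 10)) = 525*(5/(-10 - I*√2/2)) = 2625/(-10 - I*√2/2)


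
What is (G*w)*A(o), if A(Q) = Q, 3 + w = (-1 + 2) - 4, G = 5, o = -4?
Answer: 120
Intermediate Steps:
w = -6 (w = -3 + ((-1 + 2) - 4) = -3 + (1 - 4) = -3 - 3 = -6)
(G*w)*A(o) = (5*(-6))*(-4) = -30*(-4) = 120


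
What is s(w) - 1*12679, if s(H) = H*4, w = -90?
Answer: -13039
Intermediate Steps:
s(H) = 4*H
s(w) - 1*12679 = 4*(-90) - 1*12679 = -360 - 12679 = -13039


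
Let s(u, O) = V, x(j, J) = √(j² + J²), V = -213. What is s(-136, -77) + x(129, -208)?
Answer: -213 + √59905 ≈ 31.755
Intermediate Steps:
x(j, J) = √(J² + j²)
s(u, O) = -213
s(-136, -77) + x(129, -208) = -213 + √((-208)² + 129²) = -213 + √(43264 + 16641) = -213 + √59905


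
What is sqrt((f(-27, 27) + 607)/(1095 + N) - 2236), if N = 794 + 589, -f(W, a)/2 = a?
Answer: I*sqrt(280178610)/354 ≈ 47.284*I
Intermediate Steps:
f(W, a) = -2*a
N = 1383
sqrt((f(-27, 27) + 607)/(1095 + N) - 2236) = sqrt((-2*27 + 607)/(1095 + 1383) - 2236) = sqrt((-54 + 607)/2478 - 2236) = sqrt(553*(1/2478) - 2236) = sqrt(79/354 - 2236) = sqrt(-791465/354) = I*sqrt(280178610)/354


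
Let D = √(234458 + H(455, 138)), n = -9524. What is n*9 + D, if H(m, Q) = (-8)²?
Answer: -85716 + 3*√26058 ≈ -85232.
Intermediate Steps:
H(m, Q) = 64
D = 3*√26058 (D = √(234458 + 64) = √234522 = 3*√26058 ≈ 484.27)
n*9 + D = -9524*9 + 3*√26058 = -85716 + 3*√26058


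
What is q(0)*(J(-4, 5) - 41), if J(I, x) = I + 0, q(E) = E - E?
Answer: 0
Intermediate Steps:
q(E) = 0
J(I, x) = I
q(0)*(J(-4, 5) - 41) = 0*(-4 - 41) = 0*(-45) = 0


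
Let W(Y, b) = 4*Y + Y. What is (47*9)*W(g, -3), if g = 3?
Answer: 6345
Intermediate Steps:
W(Y, b) = 5*Y
(47*9)*W(g, -3) = (47*9)*(5*3) = 423*15 = 6345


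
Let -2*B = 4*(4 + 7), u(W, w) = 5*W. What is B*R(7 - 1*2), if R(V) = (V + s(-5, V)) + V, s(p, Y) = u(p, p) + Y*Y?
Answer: -220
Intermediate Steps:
s(p, Y) = Y**2 + 5*p (s(p, Y) = 5*p + Y*Y = 5*p + Y**2 = Y**2 + 5*p)
R(V) = -25 + V**2 + 2*V (R(V) = (V + (V**2 + 5*(-5))) + V = (V + (V**2 - 25)) + V = (V + (-25 + V**2)) + V = (-25 + V + V**2) + V = -25 + V**2 + 2*V)
B = -22 (B = -2*(4 + 7) = -2*11 = -1/2*44 = -22)
B*R(7 - 1*2) = -22*(-25 + (7 - 1*2)**2 + 2*(7 - 1*2)) = -22*(-25 + (7 - 2)**2 + 2*(7 - 2)) = -22*(-25 + 5**2 + 2*5) = -22*(-25 + 25 + 10) = -22*10 = -220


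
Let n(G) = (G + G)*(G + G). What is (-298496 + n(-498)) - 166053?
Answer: 527467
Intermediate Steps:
n(G) = 4*G**2 (n(G) = (2*G)*(2*G) = 4*G**2)
(-298496 + n(-498)) - 166053 = (-298496 + 4*(-498)**2) - 166053 = (-298496 + 4*248004) - 166053 = (-298496 + 992016) - 166053 = 693520 - 166053 = 527467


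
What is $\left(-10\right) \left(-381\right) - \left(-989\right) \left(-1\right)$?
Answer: $2821$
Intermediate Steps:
$\left(-10\right) \left(-381\right) - \left(-989\right) \left(-1\right) = 3810 - 989 = 2821$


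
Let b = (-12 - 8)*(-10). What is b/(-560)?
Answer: -5/14 ≈ -0.35714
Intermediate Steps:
b = 200 (b = -20*(-10) = 200)
b/(-560) = 200/(-560) = 200*(-1/560) = -5/14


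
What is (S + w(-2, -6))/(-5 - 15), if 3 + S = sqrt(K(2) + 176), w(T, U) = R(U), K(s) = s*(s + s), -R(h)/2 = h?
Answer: -9/20 - sqrt(46)/10 ≈ -1.1282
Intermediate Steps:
R(h) = -2*h
K(s) = 2*s**2 (K(s) = s*(2*s) = 2*s**2)
w(T, U) = -2*U
S = -3 + 2*sqrt(46) (S = -3 + sqrt(2*2**2 + 176) = -3 + sqrt(2*4 + 176) = -3 + sqrt(8 + 176) = -3 + sqrt(184) = -3 + 2*sqrt(46) ≈ 10.565)
(S + w(-2, -6))/(-5 - 15) = ((-3 + 2*sqrt(46)) - 2*(-6))/(-5 - 15) = ((-3 + 2*sqrt(46)) + 12)/(-20) = (9 + 2*sqrt(46))*(-1/20) = -9/20 - sqrt(46)/10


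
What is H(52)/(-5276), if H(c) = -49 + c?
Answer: -3/5276 ≈ -0.00056861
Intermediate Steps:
H(52)/(-5276) = (-49 + 52)/(-5276) = 3*(-1/5276) = -3/5276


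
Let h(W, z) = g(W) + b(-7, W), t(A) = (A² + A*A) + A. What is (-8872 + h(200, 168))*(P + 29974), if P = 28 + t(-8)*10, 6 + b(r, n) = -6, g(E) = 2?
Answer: -277136164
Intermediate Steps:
t(A) = A + 2*A² (t(A) = (A² + A²) + A = 2*A² + A = A + 2*A²)
b(r, n) = -12 (b(r, n) = -6 - 6 = -12)
h(W, z) = -10 (h(W, z) = 2 - 12 = -10)
P = 1228 (P = 28 - 8*(1 + 2*(-8))*10 = 28 - 8*(1 - 16)*10 = 28 - 8*(-15)*10 = 28 + 120*10 = 28 + 1200 = 1228)
(-8872 + h(200, 168))*(P + 29974) = (-8872 - 10)*(1228 + 29974) = -8882*31202 = -277136164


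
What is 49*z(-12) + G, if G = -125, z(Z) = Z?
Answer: -713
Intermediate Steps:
49*z(-12) + G = 49*(-12) - 125 = -588 - 125 = -713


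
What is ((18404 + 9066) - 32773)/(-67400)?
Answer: 5303/67400 ≈ 0.078680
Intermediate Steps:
((18404 + 9066) - 32773)/(-67400) = (27470 - 32773)*(-1/67400) = -5303*(-1/67400) = 5303/67400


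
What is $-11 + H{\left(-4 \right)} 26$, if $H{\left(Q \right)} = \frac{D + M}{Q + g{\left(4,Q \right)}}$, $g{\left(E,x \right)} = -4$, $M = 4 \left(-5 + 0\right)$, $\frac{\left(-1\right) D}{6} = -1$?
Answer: $\frac{69}{2} \approx 34.5$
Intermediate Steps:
$D = 6$ ($D = \left(-6\right) \left(-1\right) = 6$)
$M = -20$ ($M = 4 \left(-5\right) = -20$)
$H{\left(Q \right)} = - \frac{14}{-4 + Q}$ ($H{\left(Q \right)} = \frac{6 - 20}{Q - 4} = - \frac{14}{-4 + Q}$)
$-11 + H{\left(-4 \right)} 26 = -11 + - \frac{14}{-4 - 4} \cdot 26 = -11 + - \frac{14}{-8} \cdot 26 = -11 + \left(-14\right) \left(- \frac{1}{8}\right) 26 = -11 + \frac{7}{4} \cdot 26 = -11 + \frac{91}{2} = \frac{69}{2}$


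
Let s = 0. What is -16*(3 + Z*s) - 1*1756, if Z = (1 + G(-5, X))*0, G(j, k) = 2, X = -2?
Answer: -1804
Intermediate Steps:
Z = 0 (Z = (1 + 2)*0 = 3*0 = 0)
-16*(3 + Z*s) - 1*1756 = -16*(3 + 0*0) - 1*1756 = -16*(3 + 0) - 1756 = -16*3 - 1756 = -48 - 1756 = -1804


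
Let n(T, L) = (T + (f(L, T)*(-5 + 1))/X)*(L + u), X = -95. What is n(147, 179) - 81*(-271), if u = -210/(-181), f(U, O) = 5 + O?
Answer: 44876758/905 ≈ 49588.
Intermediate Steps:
u = 210/181 (u = -210*(-1/181) = 210/181 ≈ 1.1602)
n(T, L) = (4/19 + 99*T/95)*(210/181 + L) (n(T, L) = (T + ((5 + T)*(-5 + 1))/(-95))*(L + 210/181) = (T + ((5 + T)*(-4))*(-1/95))*(210/181 + L) = (T + (-20 - 4*T)*(-1/95))*(210/181 + L) = (T + (4/19 + 4*T/95))*(210/181 + L) = (4/19 + 99*T/95)*(210/181 + L))
n(147, 179) - 81*(-271) = (840/3439 + (4/19)*179 + (4158/3439)*147 + (99/95)*179*147) - 81*(-271) = (840/3439 + 716/19 + 611226/3439 + 2604987/95) + 21951 = 25011103/905 + 21951 = 44876758/905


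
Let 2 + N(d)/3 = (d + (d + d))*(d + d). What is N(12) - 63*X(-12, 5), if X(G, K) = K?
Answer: 2271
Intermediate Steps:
N(d) = -6 + 18*d**2 (N(d) = -6 + 3*((d + (d + d))*(d + d)) = -6 + 3*((d + 2*d)*(2*d)) = -6 + 3*((3*d)*(2*d)) = -6 + 3*(6*d**2) = -6 + 18*d**2)
N(12) - 63*X(-12, 5) = (-6 + 18*12**2) - 63*5 = (-6 + 18*144) - 315 = (-6 + 2592) - 315 = 2586 - 315 = 2271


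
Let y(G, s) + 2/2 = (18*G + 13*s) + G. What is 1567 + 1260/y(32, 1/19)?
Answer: 9058261/5773 ≈ 1569.1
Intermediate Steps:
y(G, s) = -1 + 13*s + 19*G (y(G, s) = -1 + ((18*G + 13*s) + G) = -1 + ((13*s + 18*G) + G) = -1 + (13*s + 19*G) = -1 + 13*s + 19*G)
1567 + 1260/y(32, 1/19) = 1567 + 1260/(-1 + 13/19 + 19*32) = 1567 + 1260/(-1 + 13*(1/19) + 608) = 1567 + 1260/(-1 + 13/19 + 608) = 1567 + 1260/(11546/19) = 1567 + (19/11546)*1260 = 1567 + 11970/5773 = 9058261/5773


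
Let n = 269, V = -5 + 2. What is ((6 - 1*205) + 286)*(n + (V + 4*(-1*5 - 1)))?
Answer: 21054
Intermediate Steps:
V = -3
((6 - 1*205) + 286)*(n + (V + 4*(-1*5 - 1))) = ((6 - 1*205) + 286)*(269 + (-3 + 4*(-1*5 - 1))) = ((6 - 205) + 286)*(269 + (-3 + 4*(-5 - 1))) = (-199 + 286)*(269 + (-3 + 4*(-6))) = 87*(269 + (-3 - 24)) = 87*(269 - 27) = 87*242 = 21054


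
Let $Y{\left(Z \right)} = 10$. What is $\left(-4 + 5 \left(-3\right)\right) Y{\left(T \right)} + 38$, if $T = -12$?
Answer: $-152$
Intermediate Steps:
$\left(-4 + 5 \left(-3\right)\right) Y{\left(T \right)} + 38 = \left(-4 + 5 \left(-3\right)\right) 10 + 38 = \left(-4 - 15\right) 10 + 38 = \left(-19\right) 10 + 38 = -190 + 38 = -152$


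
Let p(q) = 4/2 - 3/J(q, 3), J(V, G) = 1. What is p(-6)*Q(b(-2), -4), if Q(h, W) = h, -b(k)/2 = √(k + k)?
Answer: 4*I ≈ 4.0*I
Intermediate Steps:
b(k) = -2*√2*√k (b(k) = -2*√(k + k) = -2*√2*√k)
p(q) = -1 (p(q) = 4/2 - 3/1 = 4*(½) - 3*1 = 2 - 3 = -1)
p(-6)*Q(b(-2), -4) = -(-2)*√2*√(-2) = -(-2)*√2*I*√2 = -(-4)*I = 4*I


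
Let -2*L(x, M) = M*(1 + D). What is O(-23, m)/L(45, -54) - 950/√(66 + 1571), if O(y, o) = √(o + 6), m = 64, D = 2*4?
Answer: -950*√1637/1637 + √70/243 ≈ -23.446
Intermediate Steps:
D = 8
O(y, o) = √(6 + o)
L(x, M) = -9*M/2 (L(x, M) = -M*(1 + 8)/2 = -M*9/2 = -9*M/2)
O(-23, m)/L(45, -54) - 950/√(66 + 1571) = √(6 + 64)/((-9/2*(-54))) - 950/√(66 + 1571) = √70/243 - 950*√1637/1637 = -950*√1637/1637 + √70/243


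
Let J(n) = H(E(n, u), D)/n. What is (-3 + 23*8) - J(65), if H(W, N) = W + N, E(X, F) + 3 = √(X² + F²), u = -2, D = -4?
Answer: 11772/65 - √4229/65 ≈ 180.11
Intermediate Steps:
E(X, F) = -3 + √(F² + X²) (E(X, F) = -3 + √(X² + F²) = -3 + √(F² + X²))
H(W, N) = N + W
J(n) = (-7 + √(4 + n²))/n (J(n) = (-4 + (-3 + √((-2)² + n²)))/n = (-4 + (-3 + √(4 + n²)))/n = (-7 + √(4 + n²))/n)
(-3 + 23*8) - J(65) = (-3 + 23*8) - (-7 + √(4 + 65²))/65 = (-3 + 184) - (-7 + √(4 + 4225))/65 = 181 - (-7 + √4229)/65 = 181 - (-7/65 + √4229/65) = 181 + (7/65 - √4229/65) = 11772/65 - √4229/65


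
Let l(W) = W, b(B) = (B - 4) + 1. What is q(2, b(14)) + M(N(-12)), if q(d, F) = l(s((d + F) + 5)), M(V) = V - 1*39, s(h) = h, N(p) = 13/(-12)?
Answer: -265/12 ≈ -22.083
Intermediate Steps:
N(p) = -13/12 (N(p) = 13*(-1/12) = -13/12)
M(V) = -39 + V (M(V) = V - 39 = -39 + V)
b(B) = -3 + B (b(B) = (-4 + B) + 1 = -3 + B)
q(d, F) = 5 + F + d (q(d, F) = (d + F) + 5 = (F + d) + 5 = 5 + F + d)
q(2, b(14)) + M(N(-12)) = (5 + (-3 + 14) + 2) + (-39 - 13/12) = (5 + 11 + 2) - 481/12 = 18 - 481/12 = -265/12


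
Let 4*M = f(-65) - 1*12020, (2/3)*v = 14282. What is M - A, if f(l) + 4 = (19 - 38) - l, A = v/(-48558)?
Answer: -24230918/8093 ≈ -2994.1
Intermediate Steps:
v = 21423 (v = (3/2)*14282 = 21423)
A = -7141/16186 (A = 21423/(-48558) = 21423*(-1/48558) = -7141/16186 ≈ -0.44118)
f(l) = -23 - l (f(l) = -4 + ((19 - 38) - l) = -4 + (-19 - l) = -23 - l)
M = -5989/2 (M = ((-23 - 1*(-65)) - 1*12020)/4 = ((-23 + 65) - 12020)/4 = (42 - 12020)/4 = (¼)*(-11978) = -5989/2 ≈ -2994.5)
M - A = -5989/2 - 1*(-7141/16186) = -5989/2 + 7141/16186 = -24230918/8093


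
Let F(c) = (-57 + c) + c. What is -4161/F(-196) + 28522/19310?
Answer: 46577644/4335095 ≈ 10.744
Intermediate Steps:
F(c) = -57 + 2*c
-4161/F(-196) + 28522/19310 = -4161/(-57 + 2*(-196)) + 28522/19310 = -4161/(-57 - 392) + 28522*(1/19310) = -4161/(-449) + 14261/9655 = -4161*(-1/449) + 14261/9655 = 4161/449 + 14261/9655 = 46577644/4335095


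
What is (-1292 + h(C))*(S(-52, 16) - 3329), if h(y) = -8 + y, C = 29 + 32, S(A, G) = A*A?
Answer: 774375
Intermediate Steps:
S(A, G) = A²
C = 61
(-1292 + h(C))*(S(-52, 16) - 3329) = (-1292 + (-8 + 61))*((-52)² - 3329) = (-1292 + 53)*(2704 - 3329) = -1239*(-625) = 774375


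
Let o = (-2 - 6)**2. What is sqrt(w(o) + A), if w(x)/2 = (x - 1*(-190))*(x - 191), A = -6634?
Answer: 5*I*sqrt(2846) ≈ 266.74*I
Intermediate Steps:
o = 64 (o = (-8)**2 = 64)
w(x) = 2*(-191 + x)*(190 + x) (w(x) = 2*((x - 1*(-190))*(x - 191)) = 2*((x + 190)*(-191 + x)) = 2*((190 + x)*(-191 + x)) = 2*((-191 + x)*(190 + x)) = 2*(-191 + x)*(190 + x))
sqrt(w(o) + A) = sqrt((-72580 - 2*64 + 2*64**2) - 6634) = sqrt((-72580 - 128 + 2*4096) - 6634) = sqrt((-72580 - 128 + 8192) - 6634) = sqrt(-64516 - 6634) = sqrt(-71150) = 5*I*sqrt(2846)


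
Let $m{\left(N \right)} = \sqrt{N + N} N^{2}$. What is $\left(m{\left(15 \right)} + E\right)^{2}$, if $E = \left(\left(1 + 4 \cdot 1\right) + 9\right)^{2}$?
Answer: $1557166 + 88200 \sqrt{30} \approx 2.0403 \cdot 10^{6}$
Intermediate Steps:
$m{\left(N \right)} = \sqrt{2} N^{\frac{5}{2}}$ ($m{\left(N \right)} = \sqrt{2 N} N^{2} = \sqrt{2} \sqrt{N} N^{2} = \sqrt{2} N^{\frac{5}{2}}$)
$E = 196$ ($E = \left(\left(1 + 4\right) + 9\right)^{2} = \left(5 + 9\right)^{2} = 14^{2} = 196$)
$\left(m{\left(15 \right)} + E\right)^{2} = \left(\sqrt{2} \cdot 15^{\frac{5}{2}} + 196\right)^{2} = \left(\sqrt{2} \cdot 225 \sqrt{15} + 196\right)^{2} = \left(225 \sqrt{30} + 196\right)^{2} = \left(196 + 225 \sqrt{30}\right)^{2}$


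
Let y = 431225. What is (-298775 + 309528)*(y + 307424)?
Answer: 7942692697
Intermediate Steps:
(-298775 + 309528)*(y + 307424) = (-298775 + 309528)*(431225 + 307424) = 10753*738649 = 7942692697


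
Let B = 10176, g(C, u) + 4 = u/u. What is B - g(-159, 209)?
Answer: 10179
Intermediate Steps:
g(C, u) = -3 (g(C, u) = -4 + u/u = -4 + 1 = -3)
B - g(-159, 209) = 10176 - 1*(-3) = 10176 + 3 = 10179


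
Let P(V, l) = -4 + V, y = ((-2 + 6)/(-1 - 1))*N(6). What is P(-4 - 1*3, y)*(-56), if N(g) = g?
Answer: 616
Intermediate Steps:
y = -12 (y = ((-2 + 6)/(-1 - 1))*6 = (4/(-2))*6 = (4*(-1/2))*6 = -2*6 = -12)
P(-4 - 1*3, y)*(-56) = (-4 + (-4 - 1*3))*(-56) = (-4 + (-4 - 3))*(-56) = (-4 - 7)*(-56) = -11*(-56) = 616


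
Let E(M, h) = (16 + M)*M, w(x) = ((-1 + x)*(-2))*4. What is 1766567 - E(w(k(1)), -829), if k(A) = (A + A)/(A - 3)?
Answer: 1766055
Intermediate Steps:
k(A) = 2*A/(-3 + A) (k(A) = (2*A)/(-3 + A) = 2*A/(-3 + A))
w(x) = 8 - 8*x (w(x) = (2 - 2*x)*4 = 8 - 8*x)
E(M, h) = M*(16 + M)
1766567 - E(w(k(1)), -829) = 1766567 - (8 - 16/(-3 + 1))*(16 + (8 - 16/(-3 + 1))) = 1766567 - (8 - 16/(-2))*(16 + (8 - 16/(-2))) = 1766567 - (8 - 16*(-1)/2)*(16 + (8 - 16*(-1)/2)) = 1766567 - (8 - 8*(-1))*(16 + (8 - 8*(-1))) = 1766567 - (8 + 8)*(16 + (8 + 8)) = 1766567 - 16*(16 + 16) = 1766567 - 16*32 = 1766567 - 1*512 = 1766567 - 512 = 1766055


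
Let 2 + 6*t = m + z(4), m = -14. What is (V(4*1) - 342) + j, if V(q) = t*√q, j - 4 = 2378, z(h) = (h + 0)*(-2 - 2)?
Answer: 6088/3 ≈ 2029.3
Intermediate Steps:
z(h) = -4*h (z(h) = h*(-4) = -4*h)
j = 2382 (j = 4 + 2378 = 2382)
t = -16/3 (t = -⅓ + (-14 - 4*4)/6 = -⅓ + (-14 - 16)/6 = -⅓ + (⅙)*(-30) = -⅓ - 5 = -16/3 ≈ -5.3333)
V(q) = -16*√q/3
(V(4*1) - 342) + j = (-16*√(4*1)/3 - 342) + 2382 = (-16*√4/3 - 342) + 2382 = (-16/3*2 - 342) + 2382 = (-32/3 - 342) + 2382 = -1058/3 + 2382 = 6088/3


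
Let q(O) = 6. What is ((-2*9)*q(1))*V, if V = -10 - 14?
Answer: 2592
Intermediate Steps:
V = -24
((-2*9)*q(1))*V = (-2*9*6)*(-24) = -18*6*(-24) = -108*(-24) = 2592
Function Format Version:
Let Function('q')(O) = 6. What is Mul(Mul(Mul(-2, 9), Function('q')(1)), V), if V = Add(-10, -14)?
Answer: 2592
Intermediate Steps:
V = -24
Mul(Mul(Mul(-2, 9), Function('q')(1)), V) = Mul(Mul(Mul(-2, 9), 6), -24) = Mul(Mul(-18, 6), -24) = Mul(-108, -24) = 2592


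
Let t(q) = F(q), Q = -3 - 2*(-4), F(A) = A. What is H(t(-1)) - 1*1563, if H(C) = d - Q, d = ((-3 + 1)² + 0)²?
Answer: -1552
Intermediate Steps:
d = 16 (d = ((-2)² + 0)² = (4 + 0)² = 4² = 16)
Q = 5 (Q = -3 + 8 = 5)
t(q) = q
H(C) = 11 (H(C) = 16 - 1*5 = 16 - 5 = 11)
H(t(-1)) - 1*1563 = 11 - 1*1563 = 11 - 1563 = -1552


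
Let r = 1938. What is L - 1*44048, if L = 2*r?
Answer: -40172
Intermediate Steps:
L = 3876 (L = 2*1938 = 3876)
L - 1*44048 = 3876 - 1*44048 = 3876 - 44048 = -40172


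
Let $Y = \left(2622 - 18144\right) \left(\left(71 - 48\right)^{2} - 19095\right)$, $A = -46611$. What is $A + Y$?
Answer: $288134841$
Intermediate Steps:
$Y = 288181452$ ($Y = - 15522 \left(23^{2} - 19095\right) = - 15522 \left(529 - 19095\right) = \left(-15522\right) \left(-18566\right) = 288181452$)
$A + Y = -46611 + 288181452 = 288134841$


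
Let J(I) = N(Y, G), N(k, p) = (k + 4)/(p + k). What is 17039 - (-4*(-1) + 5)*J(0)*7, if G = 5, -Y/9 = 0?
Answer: 84943/5 ≈ 16989.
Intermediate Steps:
Y = 0 (Y = -9*0 = 0)
N(k, p) = (4 + k)/(k + p)
J(I) = ⅘ (J(I) = (4 + 0)/(0 + 5) = 4/5 = (⅕)*4 = ⅘)
17039 - (-4*(-1) + 5)*J(0)*7 = 17039 - (-4*(-1) + 5)*(⅘)*7 = 17039 - (4 + 5)*(⅘)*7 = 17039 - 9*(⅘)*7 = 17039 - 36*7/5 = 17039 - 1*252/5 = 17039 - 252/5 = 84943/5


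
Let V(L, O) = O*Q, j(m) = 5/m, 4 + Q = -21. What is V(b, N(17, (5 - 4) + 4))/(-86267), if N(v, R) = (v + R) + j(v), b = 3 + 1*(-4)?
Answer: 9475/1466539 ≈ 0.0064608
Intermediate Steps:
b = -1 (b = 3 - 4 = -1)
Q = -25 (Q = -4 - 21 = -25)
N(v, R) = R + v + 5/v (N(v, R) = (v + R) + 5/v = (R + v) + 5/v = R + v + 5/v)
V(L, O) = -25*O (V(L, O) = O*(-25) = -25*O)
V(b, N(17, (5 - 4) + 4))/(-86267) = -25*(((5 - 4) + 4) + 17 + 5/17)/(-86267) = -25*((1 + 4) + 17 + 5*(1/17))*(-1/86267) = -25*(5 + 17 + 5/17)*(-1/86267) = -25*379/17*(-1/86267) = -9475/17*(-1/86267) = 9475/1466539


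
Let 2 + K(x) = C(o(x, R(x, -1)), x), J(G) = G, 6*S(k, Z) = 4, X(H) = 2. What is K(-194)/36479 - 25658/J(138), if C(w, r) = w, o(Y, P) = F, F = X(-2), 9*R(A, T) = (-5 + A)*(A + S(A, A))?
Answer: -12829/69 ≈ -185.93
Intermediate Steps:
S(k, Z) = ⅔ (S(k, Z) = (⅙)*4 = ⅔)
R(A, T) = (-5 + A)*(⅔ + A)/9 (R(A, T) = ((-5 + A)*(A + ⅔))/9 = ((-5 + A)*(⅔ + A))/9 = (-5 + A)*(⅔ + A)/9)
F = 2
o(Y, P) = 2
K(x) = 0 (K(x) = -2 + 2 = 0)
K(-194)/36479 - 25658/J(138) = 0/36479 - 25658/138 = 0*(1/36479) - 25658*1/138 = 0 - 12829/69 = -12829/69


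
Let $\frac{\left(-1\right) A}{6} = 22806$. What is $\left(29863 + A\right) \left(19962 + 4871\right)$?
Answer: $-2656460509$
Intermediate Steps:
$A = -136836$ ($A = \left(-6\right) 22806 = -136836$)
$\left(29863 + A\right) \left(19962 + 4871\right) = \left(29863 - 136836\right) \left(19962 + 4871\right) = \left(-106973\right) 24833 = -2656460509$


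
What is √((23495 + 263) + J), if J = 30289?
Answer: 7*√1103 ≈ 232.48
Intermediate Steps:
√((23495 + 263) + J) = √((23495 + 263) + 30289) = √(23758 + 30289) = √54047 = 7*√1103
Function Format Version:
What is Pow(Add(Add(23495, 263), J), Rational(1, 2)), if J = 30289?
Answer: Mul(7, Pow(1103, Rational(1, 2))) ≈ 232.48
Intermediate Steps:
Pow(Add(Add(23495, 263), J), Rational(1, 2)) = Pow(Add(Add(23495, 263), 30289), Rational(1, 2)) = Pow(Add(23758, 30289), Rational(1, 2)) = Pow(54047, Rational(1, 2)) = Mul(7, Pow(1103, Rational(1, 2)))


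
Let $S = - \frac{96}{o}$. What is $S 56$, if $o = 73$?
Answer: $- \frac{5376}{73} \approx -73.644$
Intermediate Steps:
$S = - \frac{96}{73} \approx -1.3151$
$S 56 = \left(- \frac{96}{73}\right) 56 = - \frac{5376}{73}$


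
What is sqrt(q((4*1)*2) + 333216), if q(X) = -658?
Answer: sqrt(332558) ≈ 576.68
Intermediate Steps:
sqrt(q((4*1)*2) + 333216) = sqrt(-658 + 333216) = sqrt(332558)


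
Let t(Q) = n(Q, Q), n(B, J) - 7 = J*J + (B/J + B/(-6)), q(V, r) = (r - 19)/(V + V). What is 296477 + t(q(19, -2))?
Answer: 214062457/722 ≈ 2.9649e+5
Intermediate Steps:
q(V, r) = (-19 + r)/(2*V) (q(V, r) = (-19 + r)/((2*V)) = (-19 + r)*(1/(2*V)) = (-19 + r)/(2*V))
n(B, J) = 7 + J² - B/6 + B/J (n(B, J) = 7 + (J*J + (B/J + B/(-6))) = 7 + (J² + (B/J + B*(-⅙))) = 7 + (J² + (B/J - B/6)) = 7 + (J² + (-B/6 + B/J)) = 7 + (J² - B/6 + B/J) = 7 + J² - B/6 + B/J)
t(Q) = 8 + Q² - Q/6 (t(Q) = 7 + Q² - Q/6 + Q/Q = 7 + Q² - Q/6 + 1 = 8 + Q² - Q/6)
296477 + t(q(19, -2)) = 296477 + (8 + ((½)*(-19 - 2)/19)² - (-19 - 2)/(12*19)) = 296477 + (8 + ((½)*(1/19)*(-21))² - (-21)/(12*19)) = 296477 + (8 + (-21/38)² - ⅙*(-21/38)) = 296477 + (8 + 441/1444 + 7/76) = 296477 + 6063/722 = 214062457/722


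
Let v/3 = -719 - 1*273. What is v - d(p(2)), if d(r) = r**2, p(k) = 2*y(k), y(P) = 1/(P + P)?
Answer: -11905/4 ≈ -2976.3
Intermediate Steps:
y(P) = 1/(2*P)
p(k) = 1/k (p(k) = 2*(1/(2*k)) = 1/k)
v = -2976 (v = 3*(-719 - 1*273) = 3*(-719 - 273) = 3*(-992) = -2976)
v - d(p(2)) = -2976 - (1/2)**2 = -2976 - 1*1/4 = -2976 - 1/4 = -11905/4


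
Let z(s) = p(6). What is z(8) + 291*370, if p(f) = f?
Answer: 107676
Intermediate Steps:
z(s) = 6
z(8) + 291*370 = 6 + 291*370 = 6 + 107670 = 107676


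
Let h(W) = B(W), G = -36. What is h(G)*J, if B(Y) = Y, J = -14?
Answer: 504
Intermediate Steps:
h(W) = W
h(G)*J = -36*(-14) = 504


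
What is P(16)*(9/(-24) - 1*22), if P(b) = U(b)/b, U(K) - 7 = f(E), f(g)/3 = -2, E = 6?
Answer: -179/128 ≈ -1.3984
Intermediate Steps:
f(g) = -6 (f(g) = 3*(-2) = -6)
U(K) = 1 (U(K) = 7 - 6 = 1)
P(b) = 1/b
P(16)*(9/(-24) - 1*22) = (9/(-24) - 1*22)/16 = (9*(-1/24) - 22)/16 = (-3/8 - 22)/16 = (1/16)*(-179/8) = -179/128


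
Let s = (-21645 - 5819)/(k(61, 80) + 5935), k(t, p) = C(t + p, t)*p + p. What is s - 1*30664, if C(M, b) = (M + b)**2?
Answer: -100281579904/3270335 ≈ -30664.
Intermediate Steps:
k(t, p) = p + p*(p + 2*t)**2 (k(t, p) = ((t + p) + t)**2*p + p = ((p + t) + t)**2*p + p = (p + 2*t)**2*p + p = p*(p + 2*t)**2 + p = p + p*(p + 2*t)**2)
s = -27464/3270335 (s = (-21645 - 5819)/(80*(1 + (80 + 2*61)**2) + 5935) = -27464/(80*(1 + (80 + 122)**2) + 5935) = -27464/(80*(1 + 202**2) + 5935) = -27464/(80*(1 + 40804) + 5935) = -27464/(80*40805 + 5935) = -27464/(3264400 + 5935) = -27464/3270335 ≈ -0.0083979)
s - 1*30664 = -27464/3270335 - 1*30664 = -27464/3270335 - 30664 = -100281579904/3270335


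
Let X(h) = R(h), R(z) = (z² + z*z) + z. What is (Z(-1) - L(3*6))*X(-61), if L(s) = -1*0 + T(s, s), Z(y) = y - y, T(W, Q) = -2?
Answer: 14762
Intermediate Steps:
R(z) = z + 2*z² (R(z) = (z² + z²) + z = 2*z² + z = z + 2*z²)
X(h) = h*(1 + 2*h)
Z(y) = 0
L(s) = -2 (L(s) = -1*0 - 2 = 0 - 2 = -2)
(Z(-1) - L(3*6))*X(-61) = (0 - 1*(-2))*(-61*(1 + 2*(-61))) = (0 + 2)*(-61*(1 - 122)) = 2*(-61*(-121)) = 2*7381 = 14762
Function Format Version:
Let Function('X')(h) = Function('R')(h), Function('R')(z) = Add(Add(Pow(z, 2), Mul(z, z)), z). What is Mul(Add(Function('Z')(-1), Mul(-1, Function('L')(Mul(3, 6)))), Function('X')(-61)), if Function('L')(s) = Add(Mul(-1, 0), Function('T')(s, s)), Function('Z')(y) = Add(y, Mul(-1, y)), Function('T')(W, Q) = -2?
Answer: 14762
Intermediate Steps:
Function('R')(z) = Add(z, Mul(2, Pow(z, 2))) (Function('R')(z) = Add(Add(Pow(z, 2), Pow(z, 2)), z) = Add(Mul(2, Pow(z, 2)), z) = Add(z, Mul(2, Pow(z, 2))))
Function('X')(h) = Mul(h, Add(1, Mul(2, h)))
Function('Z')(y) = 0
Function('L')(s) = -2 (Function('L')(s) = Add(Mul(-1, 0), -2) = Add(0, -2) = -2)
Mul(Add(Function('Z')(-1), Mul(-1, Function('L')(Mul(3, 6)))), Function('X')(-61)) = Mul(Add(0, Mul(-1, -2)), Mul(-61, Add(1, Mul(2, -61)))) = Mul(Add(0, 2), Mul(-61, Add(1, -122))) = Mul(2, Mul(-61, -121)) = Mul(2, 7381) = 14762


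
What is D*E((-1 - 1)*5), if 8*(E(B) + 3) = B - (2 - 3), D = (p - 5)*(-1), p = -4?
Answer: -297/8 ≈ -37.125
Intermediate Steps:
D = 9 (D = (-4 - 5)*(-1) = -9*(-1) = 9)
E(B) = -23/8 + B/8 (E(B) = -3 + (B - (2 - 3))/8 = -3 + (B - (-1))/8 = -3 + (B - 1*(-1))/8 = -3 + (B + 1)/8 = -3 + (1 + B)/8 = -3 + (⅛ + B/8) = -23/8 + B/8)
D*E((-1 - 1)*5) = 9*(-23/8 + ((-1 - 1)*5)/8) = 9*(-23/8 + (-2*5)/8) = 9*(-23/8 + (⅛)*(-10)) = 9*(-23/8 - 5/4) = 9*(-33/8) = -297/8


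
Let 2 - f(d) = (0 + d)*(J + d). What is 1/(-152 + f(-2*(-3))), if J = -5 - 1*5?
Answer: -1/126 ≈ -0.0079365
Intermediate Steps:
J = -10 (J = -5 - 5 = -10)
f(d) = 2 - d*(-10 + d) (f(d) = 2 - (0 + d)*(-10 + d) = 2 - d*(-10 + d))
1/(-152 + f(-2*(-3))) = 1/(-152 + (2 - (-2*(-3))**2 + 10*(-2*(-3)))) = 1/(-152 + (2 - 1*6**2 + 10*6)) = 1/(-152 + (2 - 1*36 + 60)) = 1/(-152 + (2 - 36 + 60)) = 1/(-152 + 26) = 1/(-126) = -1/126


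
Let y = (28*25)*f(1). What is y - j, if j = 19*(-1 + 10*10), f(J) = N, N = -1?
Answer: -2581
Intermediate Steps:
f(J) = -1
y = -700 (y = (28*25)*(-1) = 700*(-1) = -700)
j = 1881 (j = 19*(-1 + 100) = 19*99 = 1881)
y - j = -700 - 1*1881 = -700 - 1881 = -2581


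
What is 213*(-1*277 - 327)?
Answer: -128652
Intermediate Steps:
213*(-1*277 - 327) = 213*(-277 - 327) = 213*(-604) = -128652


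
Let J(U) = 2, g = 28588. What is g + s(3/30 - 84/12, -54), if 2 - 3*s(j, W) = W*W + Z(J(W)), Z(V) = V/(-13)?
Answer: 1077052/39 ≈ 27617.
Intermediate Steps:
Z(V) = -V/13 (Z(V) = V*(-1/13) = -V/13)
s(j, W) = 28/39 - W²/3 (s(j, W) = ⅔ - (W*W - 1/13*2)/3 = ⅔ - (W² - 2/13)/3 = ⅔ - (-2/13 + W²)/3 = ⅔ + (2/39 - W²/3) = 28/39 - W²/3)
g + s(3/30 - 84/12, -54) = 28588 + (28/39 - ⅓*(-54)²) = 28588 + (28/39 - ⅓*2916) = 28588 + (28/39 - 972) = 28588 - 37880/39 = 1077052/39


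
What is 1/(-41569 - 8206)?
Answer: -1/49775 ≈ -2.0090e-5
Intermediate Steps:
1/(-41569 - 8206) = 1/(-49775) = -1/49775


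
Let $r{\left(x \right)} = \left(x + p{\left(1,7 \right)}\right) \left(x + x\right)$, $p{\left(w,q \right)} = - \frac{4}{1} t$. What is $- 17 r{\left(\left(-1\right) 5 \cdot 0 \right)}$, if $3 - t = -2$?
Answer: $0$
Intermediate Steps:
$t = 5$ ($t = 3 - -2 = 3 + 2 = 5$)
$p{\left(w,q \right)} = -20$ ($p{\left(w,q \right)} = - \frac{4}{1} \cdot 5 = \left(-4\right) 1 \cdot 5 = \left(-4\right) 5 = -20$)
$r{\left(x \right)} = 2 x \left(-20 + x\right)$ ($r{\left(x \right)} = \left(x - 20\right) \left(x + x\right) = \left(-20 + x\right) 2 x = 2 x \left(-20 + x\right)$)
$- 17 r{\left(\left(-1\right) 5 \cdot 0 \right)} = - 17 \cdot 2 \left(-1\right) 5 \cdot 0 \left(-20 + \left(-1\right) 5 \cdot 0\right) = - 17 \cdot 2 \left(\left(-5\right) 0\right) \left(-20 - 0\right) = - 17 \cdot 2 \cdot 0 \left(-20 + 0\right) = - 17 \cdot 2 \cdot 0 \left(-20\right) = \left(-17\right) 0 = 0$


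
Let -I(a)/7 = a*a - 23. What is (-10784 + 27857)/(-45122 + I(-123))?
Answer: -813/7184 ≈ -0.11317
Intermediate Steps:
I(a) = 161 - 7*a**2 (I(a) = -7*(a*a - 23) = -7*(a**2 - 23) = -7*(-23 + a**2) = 161 - 7*a**2)
(-10784 + 27857)/(-45122 + I(-123)) = (-10784 + 27857)/(-45122 + (161 - 7*(-123)**2)) = 17073/(-45122 + (161 - 7*15129)) = 17073/(-45122 + (161 - 105903)) = 17073/(-45122 - 105742) = 17073/(-150864) = 17073*(-1/150864) = -813/7184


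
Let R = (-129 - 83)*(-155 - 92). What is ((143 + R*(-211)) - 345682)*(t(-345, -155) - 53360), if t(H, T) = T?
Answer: 609768265645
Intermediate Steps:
R = 52364 (R = -212*(-247) = 52364)
((143 + R*(-211)) - 345682)*(t(-345, -155) - 53360) = ((143 + 52364*(-211)) - 345682)*(-155 - 53360) = ((143 - 11048804) - 345682)*(-53515) = (-11048661 - 345682)*(-53515) = -11394343*(-53515) = 609768265645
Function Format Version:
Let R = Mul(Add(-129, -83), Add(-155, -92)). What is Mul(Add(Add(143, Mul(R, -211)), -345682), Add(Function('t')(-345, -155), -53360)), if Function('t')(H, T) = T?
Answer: 609768265645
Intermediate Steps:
R = 52364 (R = Mul(-212, -247) = 52364)
Mul(Add(Add(143, Mul(R, -211)), -345682), Add(Function('t')(-345, -155), -53360)) = Mul(Add(Add(143, Mul(52364, -211)), -345682), Add(-155, -53360)) = Mul(Add(Add(143, -11048804), -345682), -53515) = Mul(Add(-11048661, -345682), -53515) = Mul(-11394343, -53515) = 609768265645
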